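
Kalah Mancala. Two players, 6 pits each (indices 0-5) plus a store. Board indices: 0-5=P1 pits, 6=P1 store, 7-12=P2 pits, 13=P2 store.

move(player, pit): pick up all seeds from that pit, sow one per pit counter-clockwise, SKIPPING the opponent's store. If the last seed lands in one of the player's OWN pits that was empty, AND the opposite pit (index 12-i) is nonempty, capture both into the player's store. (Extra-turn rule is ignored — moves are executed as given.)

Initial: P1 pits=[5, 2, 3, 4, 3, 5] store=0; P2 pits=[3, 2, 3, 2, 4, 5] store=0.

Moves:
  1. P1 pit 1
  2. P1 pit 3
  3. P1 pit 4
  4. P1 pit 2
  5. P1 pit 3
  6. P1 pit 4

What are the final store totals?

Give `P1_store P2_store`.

Move 1: P1 pit1 -> P1=[5,0,4,5,3,5](0) P2=[3,2,3,2,4,5](0)
Move 2: P1 pit3 -> P1=[5,0,4,0,4,6](1) P2=[4,3,3,2,4,5](0)
Move 3: P1 pit4 -> P1=[5,0,4,0,0,7](2) P2=[5,4,3,2,4,5](0)
Move 4: P1 pit2 -> P1=[5,0,0,1,1,8](3) P2=[5,4,3,2,4,5](0)
Move 5: P1 pit3 -> P1=[5,0,0,0,2,8](3) P2=[5,4,3,2,4,5](0)
Move 6: P1 pit4 -> P1=[5,0,0,0,0,9](4) P2=[5,4,3,2,4,5](0)

Answer: 4 0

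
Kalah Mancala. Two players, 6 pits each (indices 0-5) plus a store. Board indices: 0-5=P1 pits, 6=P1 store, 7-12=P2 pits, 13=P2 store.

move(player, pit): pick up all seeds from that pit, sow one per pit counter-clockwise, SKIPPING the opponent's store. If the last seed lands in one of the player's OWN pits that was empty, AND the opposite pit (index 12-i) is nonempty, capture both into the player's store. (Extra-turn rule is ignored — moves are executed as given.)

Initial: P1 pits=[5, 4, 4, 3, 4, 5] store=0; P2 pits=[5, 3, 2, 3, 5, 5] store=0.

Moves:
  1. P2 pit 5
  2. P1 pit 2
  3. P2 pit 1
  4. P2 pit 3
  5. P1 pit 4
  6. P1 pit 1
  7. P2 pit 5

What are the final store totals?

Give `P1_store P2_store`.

Move 1: P2 pit5 -> P1=[6,5,5,4,4,5](0) P2=[5,3,2,3,5,0](1)
Move 2: P1 pit2 -> P1=[6,5,0,5,5,6](1) P2=[6,3,2,3,5,0](1)
Move 3: P2 pit1 -> P1=[6,5,0,5,5,6](1) P2=[6,0,3,4,6,0](1)
Move 4: P2 pit3 -> P1=[7,5,0,5,5,6](1) P2=[6,0,3,0,7,1](2)
Move 5: P1 pit4 -> P1=[7,5,0,5,0,7](2) P2=[7,1,4,0,7,1](2)
Move 6: P1 pit1 -> P1=[7,0,1,6,1,8](3) P2=[7,1,4,0,7,1](2)
Move 7: P2 pit5 -> P1=[7,0,1,6,1,8](3) P2=[7,1,4,0,7,0](3)

Answer: 3 3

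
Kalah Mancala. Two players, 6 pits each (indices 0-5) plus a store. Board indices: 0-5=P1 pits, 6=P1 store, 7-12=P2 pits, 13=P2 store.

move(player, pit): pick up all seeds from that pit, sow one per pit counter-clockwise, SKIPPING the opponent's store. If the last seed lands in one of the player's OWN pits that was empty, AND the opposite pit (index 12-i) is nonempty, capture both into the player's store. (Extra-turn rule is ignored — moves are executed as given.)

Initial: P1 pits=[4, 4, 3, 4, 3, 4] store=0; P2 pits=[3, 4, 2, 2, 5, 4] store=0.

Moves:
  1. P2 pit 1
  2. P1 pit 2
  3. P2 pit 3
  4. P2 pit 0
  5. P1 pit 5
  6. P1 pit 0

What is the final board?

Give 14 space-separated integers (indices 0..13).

Move 1: P2 pit1 -> P1=[4,4,3,4,3,4](0) P2=[3,0,3,3,6,5](0)
Move 2: P1 pit2 -> P1=[4,4,0,5,4,5](0) P2=[3,0,3,3,6,5](0)
Move 3: P2 pit3 -> P1=[4,4,0,5,4,5](0) P2=[3,0,3,0,7,6](1)
Move 4: P2 pit0 -> P1=[4,4,0,5,4,5](0) P2=[0,1,4,1,7,6](1)
Move 5: P1 pit5 -> P1=[4,4,0,5,4,0](1) P2=[1,2,5,2,7,6](1)
Move 6: P1 pit0 -> P1=[0,5,1,6,5,0](1) P2=[1,2,5,2,7,6](1)

Answer: 0 5 1 6 5 0 1 1 2 5 2 7 6 1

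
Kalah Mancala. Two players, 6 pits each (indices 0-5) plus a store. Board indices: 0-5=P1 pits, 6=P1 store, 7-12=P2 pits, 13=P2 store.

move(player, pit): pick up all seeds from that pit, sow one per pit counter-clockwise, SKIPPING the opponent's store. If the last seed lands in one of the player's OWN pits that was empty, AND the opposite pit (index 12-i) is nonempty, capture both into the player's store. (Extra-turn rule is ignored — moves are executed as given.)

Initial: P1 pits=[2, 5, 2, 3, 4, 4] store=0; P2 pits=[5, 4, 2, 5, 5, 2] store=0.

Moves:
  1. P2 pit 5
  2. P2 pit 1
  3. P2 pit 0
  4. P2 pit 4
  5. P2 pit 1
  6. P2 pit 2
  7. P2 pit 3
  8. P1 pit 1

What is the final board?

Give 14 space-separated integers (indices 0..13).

Answer: 3 0 5 6 7 5 1 1 1 0 0 2 4 8

Derivation:
Move 1: P2 pit5 -> P1=[3,5,2,3,4,4](0) P2=[5,4,2,5,5,0](1)
Move 2: P2 pit1 -> P1=[0,5,2,3,4,4](0) P2=[5,0,3,6,6,0](5)
Move 3: P2 pit0 -> P1=[0,5,2,3,4,4](0) P2=[0,1,4,7,7,1](5)
Move 4: P2 pit4 -> P1=[1,6,3,4,5,4](0) P2=[0,1,4,7,0,2](6)
Move 5: P2 pit1 -> P1=[1,6,3,4,5,4](0) P2=[0,0,5,7,0,2](6)
Move 6: P2 pit2 -> P1=[2,6,3,4,5,4](0) P2=[0,0,0,8,1,3](7)
Move 7: P2 pit3 -> P1=[3,7,4,5,6,4](0) P2=[0,0,0,0,2,4](8)
Move 8: P1 pit1 -> P1=[3,0,5,6,7,5](1) P2=[1,1,0,0,2,4](8)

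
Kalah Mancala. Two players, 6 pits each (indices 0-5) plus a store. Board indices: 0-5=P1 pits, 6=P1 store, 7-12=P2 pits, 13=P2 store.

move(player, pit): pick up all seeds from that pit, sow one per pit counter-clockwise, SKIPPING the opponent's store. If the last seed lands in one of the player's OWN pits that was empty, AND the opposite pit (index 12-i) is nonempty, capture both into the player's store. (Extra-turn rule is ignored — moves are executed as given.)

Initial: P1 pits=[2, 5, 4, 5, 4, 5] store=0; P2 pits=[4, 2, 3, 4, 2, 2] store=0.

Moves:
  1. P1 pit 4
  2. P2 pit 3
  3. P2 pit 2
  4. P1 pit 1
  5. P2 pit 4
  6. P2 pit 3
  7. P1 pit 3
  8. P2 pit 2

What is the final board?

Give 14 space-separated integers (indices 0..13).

Move 1: P1 pit4 -> P1=[2,5,4,5,0,6](1) P2=[5,3,3,4,2,2](0)
Move 2: P2 pit3 -> P1=[3,5,4,5,0,6](1) P2=[5,3,3,0,3,3](1)
Move 3: P2 pit2 -> P1=[3,5,4,5,0,6](1) P2=[5,3,0,1,4,4](1)
Move 4: P1 pit1 -> P1=[3,0,5,6,1,7](2) P2=[5,3,0,1,4,4](1)
Move 5: P2 pit4 -> P1=[4,1,5,6,1,7](2) P2=[5,3,0,1,0,5](2)
Move 6: P2 pit3 -> P1=[4,0,5,6,1,7](2) P2=[5,3,0,0,0,5](4)
Move 7: P1 pit3 -> P1=[4,0,5,0,2,8](3) P2=[6,4,1,0,0,5](4)
Move 8: P2 pit2 -> P1=[4,0,0,0,2,8](3) P2=[6,4,0,0,0,5](10)

Answer: 4 0 0 0 2 8 3 6 4 0 0 0 5 10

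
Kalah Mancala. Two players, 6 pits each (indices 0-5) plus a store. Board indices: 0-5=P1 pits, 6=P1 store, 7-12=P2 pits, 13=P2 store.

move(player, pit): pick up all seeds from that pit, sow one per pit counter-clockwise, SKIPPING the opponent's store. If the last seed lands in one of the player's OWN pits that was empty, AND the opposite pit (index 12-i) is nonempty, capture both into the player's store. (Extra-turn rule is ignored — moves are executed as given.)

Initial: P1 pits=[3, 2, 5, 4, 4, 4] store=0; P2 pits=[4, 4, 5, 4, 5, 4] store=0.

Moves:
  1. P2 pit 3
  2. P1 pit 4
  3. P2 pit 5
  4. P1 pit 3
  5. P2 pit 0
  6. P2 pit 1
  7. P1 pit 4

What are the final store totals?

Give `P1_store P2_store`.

Answer: 2 4

Derivation:
Move 1: P2 pit3 -> P1=[4,2,5,4,4,4](0) P2=[4,4,5,0,6,5](1)
Move 2: P1 pit4 -> P1=[4,2,5,4,0,5](1) P2=[5,5,5,0,6,5](1)
Move 3: P2 pit5 -> P1=[5,3,6,5,0,5](1) P2=[5,5,5,0,6,0](2)
Move 4: P1 pit3 -> P1=[5,3,6,0,1,6](2) P2=[6,6,5,0,6,0](2)
Move 5: P2 pit0 -> P1=[5,3,6,0,1,6](2) P2=[0,7,6,1,7,1](3)
Move 6: P2 pit1 -> P1=[6,4,6,0,1,6](2) P2=[0,0,7,2,8,2](4)
Move 7: P1 pit4 -> P1=[6,4,6,0,0,7](2) P2=[0,0,7,2,8,2](4)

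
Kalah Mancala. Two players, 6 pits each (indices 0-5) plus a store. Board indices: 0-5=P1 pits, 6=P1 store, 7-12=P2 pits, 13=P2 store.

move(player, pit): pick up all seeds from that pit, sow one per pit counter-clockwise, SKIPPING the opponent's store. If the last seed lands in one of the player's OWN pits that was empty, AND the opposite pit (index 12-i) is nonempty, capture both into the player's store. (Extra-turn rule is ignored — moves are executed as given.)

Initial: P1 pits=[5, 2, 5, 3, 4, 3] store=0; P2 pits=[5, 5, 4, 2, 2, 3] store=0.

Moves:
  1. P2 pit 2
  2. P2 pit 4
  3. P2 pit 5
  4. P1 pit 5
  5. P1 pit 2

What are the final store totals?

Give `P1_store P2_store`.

Answer: 2 3

Derivation:
Move 1: P2 pit2 -> P1=[5,2,5,3,4,3](0) P2=[5,5,0,3,3,4](1)
Move 2: P2 pit4 -> P1=[6,2,5,3,4,3](0) P2=[5,5,0,3,0,5](2)
Move 3: P2 pit5 -> P1=[7,3,6,4,4,3](0) P2=[5,5,0,3,0,0](3)
Move 4: P1 pit5 -> P1=[7,3,6,4,4,0](1) P2=[6,6,0,3,0,0](3)
Move 5: P1 pit2 -> P1=[7,3,0,5,5,1](2) P2=[7,7,0,3,0,0](3)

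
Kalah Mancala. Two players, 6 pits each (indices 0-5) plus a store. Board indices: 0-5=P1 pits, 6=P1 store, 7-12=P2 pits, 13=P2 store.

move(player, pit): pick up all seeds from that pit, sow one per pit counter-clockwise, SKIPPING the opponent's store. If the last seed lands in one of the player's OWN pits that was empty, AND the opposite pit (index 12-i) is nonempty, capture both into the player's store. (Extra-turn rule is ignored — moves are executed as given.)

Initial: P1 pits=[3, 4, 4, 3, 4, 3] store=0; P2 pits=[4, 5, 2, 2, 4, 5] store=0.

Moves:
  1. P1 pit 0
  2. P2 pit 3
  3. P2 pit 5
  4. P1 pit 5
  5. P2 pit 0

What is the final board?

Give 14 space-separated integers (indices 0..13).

Answer: 0 6 6 5 5 0 1 0 7 3 1 6 0 3

Derivation:
Move 1: P1 pit0 -> P1=[0,5,5,4,4,3](0) P2=[4,5,2,2,4,5](0)
Move 2: P2 pit3 -> P1=[0,5,5,4,4,3](0) P2=[4,5,2,0,5,6](0)
Move 3: P2 pit5 -> P1=[1,6,6,5,5,3](0) P2=[4,5,2,0,5,0](1)
Move 4: P1 pit5 -> P1=[1,6,6,5,5,0](1) P2=[5,6,2,0,5,0](1)
Move 5: P2 pit0 -> P1=[0,6,6,5,5,0](1) P2=[0,7,3,1,6,0](3)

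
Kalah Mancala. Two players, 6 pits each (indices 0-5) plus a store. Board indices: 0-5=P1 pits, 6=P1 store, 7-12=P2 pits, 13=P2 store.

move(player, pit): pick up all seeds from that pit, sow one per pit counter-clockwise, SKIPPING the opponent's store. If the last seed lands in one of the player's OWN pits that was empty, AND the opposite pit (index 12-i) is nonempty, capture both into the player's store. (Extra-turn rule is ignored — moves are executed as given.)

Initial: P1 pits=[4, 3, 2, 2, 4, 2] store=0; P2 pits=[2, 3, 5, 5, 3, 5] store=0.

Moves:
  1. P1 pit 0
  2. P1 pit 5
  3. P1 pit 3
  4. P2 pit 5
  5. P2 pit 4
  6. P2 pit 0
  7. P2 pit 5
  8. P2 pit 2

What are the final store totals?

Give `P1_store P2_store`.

Move 1: P1 pit0 -> P1=[0,4,3,3,5,2](0) P2=[2,3,5,5,3,5](0)
Move 2: P1 pit5 -> P1=[0,4,3,3,5,0](1) P2=[3,3,5,5,3,5](0)
Move 3: P1 pit3 -> P1=[0,4,3,0,6,1](2) P2=[3,3,5,5,3,5](0)
Move 4: P2 pit5 -> P1=[1,5,4,1,6,1](2) P2=[3,3,5,5,3,0](1)
Move 5: P2 pit4 -> P1=[2,5,4,1,6,1](2) P2=[3,3,5,5,0,1](2)
Move 6: P2 pit0 -> P1=[2,5,4,1,6,1](2) P2=[0,4,6,6,0,1](2)
Move 7: P2 pit5 -> P1=[2,5,4,1,6,1](2) P2=[0,4,6,6,0,0](3)
Move 8: P2 pit2 -> P1=[3,6,4,1,6,1](2) P2=[0,4,0,7,1,1](4)

Answer: 2 4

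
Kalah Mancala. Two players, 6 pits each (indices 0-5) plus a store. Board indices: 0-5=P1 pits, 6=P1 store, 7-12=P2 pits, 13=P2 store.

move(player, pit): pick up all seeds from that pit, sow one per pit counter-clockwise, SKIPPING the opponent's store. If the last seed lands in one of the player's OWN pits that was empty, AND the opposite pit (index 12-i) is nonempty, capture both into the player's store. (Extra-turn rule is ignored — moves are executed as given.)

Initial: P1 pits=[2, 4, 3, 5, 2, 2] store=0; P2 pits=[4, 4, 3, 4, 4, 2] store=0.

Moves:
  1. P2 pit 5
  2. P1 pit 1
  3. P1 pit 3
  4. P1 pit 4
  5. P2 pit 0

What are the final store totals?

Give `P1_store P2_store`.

Answer: 2 2

Derivation:
Move 1: P2 pit5 -> P1=[3,4,3,5,2,2](0) P2=[4,4,3,4,4,0](1)
Move 2: P1 pit1 -> P1=[3,0,4,6,3,3](0) P2=[4,4,3,4,4,0](1)
Move 3: P1 pit3 -> P1=[3,0,4,0,4,4](1) P2=[5,5,4,4,4,0](1)
Move 4: P1 pit4 -> P1=[3,0,4,0,0,5](2) P2=[6,6,4,4,4,0](1)
Move 5: P2 pit0 -> P1=[3,0,4,0,0,5](2) P2=[0,7,5,5,5,1](2)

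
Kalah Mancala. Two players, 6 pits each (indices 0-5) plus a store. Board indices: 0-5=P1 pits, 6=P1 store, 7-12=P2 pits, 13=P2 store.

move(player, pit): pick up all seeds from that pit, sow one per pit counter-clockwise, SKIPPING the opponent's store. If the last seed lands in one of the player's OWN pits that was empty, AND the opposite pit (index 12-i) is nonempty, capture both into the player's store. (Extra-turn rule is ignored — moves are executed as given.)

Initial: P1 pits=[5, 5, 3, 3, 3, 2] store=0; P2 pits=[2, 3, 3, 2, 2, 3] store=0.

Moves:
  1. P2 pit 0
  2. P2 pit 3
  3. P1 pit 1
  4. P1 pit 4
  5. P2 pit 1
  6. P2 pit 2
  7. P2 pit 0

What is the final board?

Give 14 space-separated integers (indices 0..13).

Move 1: P2 pit0 -> P1=[5,5,3,3,3,2](0) P2=[0,4,4,2,2,3](0)
Move 2: P2 pit3 -> P1=[5,5,3,3,3,2](0) P2=[0,4,4,0,3,4](0)
Move 3: P1 pit1 -> P1=[5,0,4,4,4,3](1) P2=[0,4,4,0,3,4](0)
Move 4: P1 pit4 -> P1=[5,0,4,4,0,4](2) P2=[1,5,4,0,3,4](0)
Move 5: P2 pit1 -> P1=[5,0,4,4,0,4](2) P2=[1,0,5,1,4,5](1)
Move 6: P2 pit2 -> P1=[6,0,4,4,0,4](2) P2=[1,0,0,2,5,6](2)
Move 7: P2 pit0 -> P1=[6,0,4,4,0,4](2) P2=[0,1,0,2,5,6](2)

Answer: 6 0 4 4 0 4 2 0 1 0 2 5 6 2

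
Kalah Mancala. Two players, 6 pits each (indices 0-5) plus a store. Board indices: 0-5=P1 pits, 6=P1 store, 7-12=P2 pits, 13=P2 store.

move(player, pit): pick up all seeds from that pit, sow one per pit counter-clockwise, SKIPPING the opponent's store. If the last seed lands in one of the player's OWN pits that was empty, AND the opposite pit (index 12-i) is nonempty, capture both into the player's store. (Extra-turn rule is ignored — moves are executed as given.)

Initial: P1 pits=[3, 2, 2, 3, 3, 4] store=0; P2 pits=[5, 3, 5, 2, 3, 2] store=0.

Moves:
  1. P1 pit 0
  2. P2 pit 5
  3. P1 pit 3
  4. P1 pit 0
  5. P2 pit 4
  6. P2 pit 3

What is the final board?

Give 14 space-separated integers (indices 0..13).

Move 1: P1 pit0 -> P1=[0,3,3,4,3,4](0) P2=[5,3,5,2,3,2](0)
Move 2: P2 pit5 -> P1=[1,3,3,4,3,4](0) P2=[5,3,5,2,3,0](1)
Move 3: P1 pit3 -> P1=[1,3,3,0,4,5](1) P2=[6,3,5,2,3,0](1)
Move 4: P1 pit0 -> P1=[0,4,3,0,4,5](1) P2=[6,3,5,2,3,0](1)
Move 5: P2 pit4 -> P1=[1,4,3,0,4,5](1) P2=[6,3,5,2,0,1](2)
Move 6: P2 pit3 -> P1=[1,4,3,0,4,5](1) P2=[6,3,5,0,1,2](2)

Answer: 1 4 3 0 4 5 1 6 3 5 0 1 2 2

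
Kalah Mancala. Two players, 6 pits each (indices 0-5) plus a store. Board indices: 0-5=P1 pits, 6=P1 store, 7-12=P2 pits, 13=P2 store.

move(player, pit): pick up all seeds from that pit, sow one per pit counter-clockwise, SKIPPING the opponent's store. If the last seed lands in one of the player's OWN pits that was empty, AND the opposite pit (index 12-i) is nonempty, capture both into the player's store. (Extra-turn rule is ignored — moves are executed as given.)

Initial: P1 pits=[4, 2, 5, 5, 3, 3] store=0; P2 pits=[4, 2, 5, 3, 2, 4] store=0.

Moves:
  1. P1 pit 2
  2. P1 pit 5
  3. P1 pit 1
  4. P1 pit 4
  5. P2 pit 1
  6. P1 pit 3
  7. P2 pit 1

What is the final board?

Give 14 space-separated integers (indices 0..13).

Answer: 4 0 1 0 1 2 4 8 0 9 5 3 5 0

Derivation:
Move 1: P1 pit2 -> P1=[4,2,0,6,4,4](1) P2=[5,2,5,3,2,4](0)
Move 2: P1 pit5 -> P1=[4,2,0,6,4,0](2) P2=[6,3,6,3,2,4](0)
Move 3: P1 pit1 -> P1=[4,0,1,7,4,0](2) P2=[6,3,6,3,2,4](0)
Move 4: P1 pit4 -> P1=[4,0,1,7,0,1](3) P2=[7,4,6,3,2,4](0)
Move 5: P2 pit1 -> P1=[4,0,1,7,0,1](3) P2=[7,0,7,4,3,5](0)
Move 6: P1 pit3 -> P1=[4,0,1,0,1,2](4) P2=[8,1,8,5,3,5](0)
Move 7: P2 pit1 -> P1=[4,0,1,0,1,2](4) P2=[8,0,9,5,3,5](0)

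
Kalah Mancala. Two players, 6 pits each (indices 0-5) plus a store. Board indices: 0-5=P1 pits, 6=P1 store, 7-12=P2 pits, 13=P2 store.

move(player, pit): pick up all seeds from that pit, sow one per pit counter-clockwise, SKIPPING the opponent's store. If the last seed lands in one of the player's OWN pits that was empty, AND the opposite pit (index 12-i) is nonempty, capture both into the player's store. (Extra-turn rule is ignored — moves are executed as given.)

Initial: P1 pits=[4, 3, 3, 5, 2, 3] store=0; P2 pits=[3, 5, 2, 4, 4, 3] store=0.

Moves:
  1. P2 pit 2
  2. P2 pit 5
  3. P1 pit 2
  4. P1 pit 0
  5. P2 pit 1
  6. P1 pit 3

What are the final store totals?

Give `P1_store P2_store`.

Answer: 1 2

Derivation:
Move 1: P2 pit2 -> P1=[4,3,3,5,2,3](0) P2=[3,5,0,5,5,3](0)
Move 2: P2 pit5 -> P1=[5,4,3,5,2,3](0) P2=[3,5,0,5,5,0](1)
Move 3: P1 pit2 -> P1=[5,4,0,6,3,4](0) P2=[3,5,0,5,5,0](1)
Move 4: P1 pit0 -> P1=[0,5,1,7,4,5](0) P2=[3,5,0,5,5,0](1)
Move 5: P2 pit1 -> P1=[0,5,1,7,4,5](0) P2=[3,0,1,6,6,1](2)
Move 6: P1 pit3 -> P1=[0,5,1,0,5,6](1) P2=[4,1,2,7,6,1](2)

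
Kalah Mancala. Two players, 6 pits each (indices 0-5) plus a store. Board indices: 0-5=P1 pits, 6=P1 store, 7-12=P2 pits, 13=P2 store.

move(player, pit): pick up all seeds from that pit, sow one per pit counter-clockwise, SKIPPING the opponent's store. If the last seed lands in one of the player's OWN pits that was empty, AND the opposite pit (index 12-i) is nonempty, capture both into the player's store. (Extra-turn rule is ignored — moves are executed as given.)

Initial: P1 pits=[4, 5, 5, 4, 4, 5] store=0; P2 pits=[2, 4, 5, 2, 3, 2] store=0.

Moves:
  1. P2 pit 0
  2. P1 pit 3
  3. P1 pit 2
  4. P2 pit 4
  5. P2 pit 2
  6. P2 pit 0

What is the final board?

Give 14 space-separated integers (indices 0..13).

Answer: 6 6 0 0 6 7 2 0 6 0 3 1 4 4

Derivation:
Move 1: P2 pit0 -> P1=[4,5,5,4,4,5](0) P2=[0,5,6,2,3,2](0)
Move 2: P1 pit3 -> P1=[4,5,5,0,5,6](1) P2=[1,5,6,2,3,2](0)
Move 3: P1 pit2 -> P1=[4,5,0,1,6,7](2) P2=[2,5,6,2,3,2](0)
Move 4: P2 pit4 -> P1=[5,5,0,1,6,7](2) P2=[2,5,6,2,0,3](1)
Move 5: P2 pit2 -> P1=[6,6,0,1,6,7](2) P2=[2,5,0,3,1,4](2)
Move 6: P2 pit0 -> P1=[6,6,0,0,6,7](2) P2=[0,6,0,3,1,4](4)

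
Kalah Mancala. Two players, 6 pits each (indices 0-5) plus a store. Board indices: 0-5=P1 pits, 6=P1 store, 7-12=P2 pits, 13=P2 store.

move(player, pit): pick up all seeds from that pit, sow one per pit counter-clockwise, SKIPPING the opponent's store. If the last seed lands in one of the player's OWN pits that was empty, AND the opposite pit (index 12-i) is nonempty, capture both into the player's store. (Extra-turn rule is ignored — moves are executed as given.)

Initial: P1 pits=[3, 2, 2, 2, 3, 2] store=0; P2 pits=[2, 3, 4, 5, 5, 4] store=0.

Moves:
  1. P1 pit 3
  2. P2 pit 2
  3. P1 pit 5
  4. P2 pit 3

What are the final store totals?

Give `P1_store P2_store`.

Move 1: P1 pit3 -> P1=[3,2,2,0,4,3](0) P2=[2,3,4,5,5,4](0)
Move 2: P2 pit2 -> P1=[3,2,2,0,4,3](0) P2=[2,3,0,6,6,5](1)
Move 3: P1 pit5 -> P1=[3,2,2,0,4,0](1) P2=[3,4,0,6,6,5](1)
Move 4: P2 pit3 -> P1=[4,3,3,0,4,0](1) P2=[3,4,0,0,7,6](2)

Answer: 1 2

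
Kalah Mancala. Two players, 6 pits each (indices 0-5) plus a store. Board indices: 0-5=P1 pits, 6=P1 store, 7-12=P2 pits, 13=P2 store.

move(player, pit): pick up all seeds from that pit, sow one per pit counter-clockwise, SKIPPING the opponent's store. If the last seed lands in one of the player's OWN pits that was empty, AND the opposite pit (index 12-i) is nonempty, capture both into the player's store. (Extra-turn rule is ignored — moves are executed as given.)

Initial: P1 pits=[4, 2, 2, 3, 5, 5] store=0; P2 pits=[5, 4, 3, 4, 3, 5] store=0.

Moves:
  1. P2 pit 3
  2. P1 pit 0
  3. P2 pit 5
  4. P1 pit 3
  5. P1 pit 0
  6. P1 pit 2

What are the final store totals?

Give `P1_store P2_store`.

Move 1: P2 pit3 -> P1=[5,2,2,3,5,5](0) P2=[5,4,3,0,4,6](1)
Move 2: P1 pit0 -> P1=[0,3,3,4,6,6](0) P2=[5,4,3,0,4,6](1)
Move 3: P2 pit5 -> P1=[1,4,4,5,7,6](0) P2=[5,4,3,0,4,0](2)
Move 4: P1 pit3 -> P1=[1,4,4,0,8,7](1) P2=[6,5,3,0,4,0](2)
Move 5: P1 pit0 -> P1=[0,5,4,0,8,7](1) P2=[6,5,3,0,4,0](2)
Move 6: P1 pit2 -> P1=[0,5,0,1,9,8](2) P2=[6,5,3,0,4,0](2)

Answer: 2 2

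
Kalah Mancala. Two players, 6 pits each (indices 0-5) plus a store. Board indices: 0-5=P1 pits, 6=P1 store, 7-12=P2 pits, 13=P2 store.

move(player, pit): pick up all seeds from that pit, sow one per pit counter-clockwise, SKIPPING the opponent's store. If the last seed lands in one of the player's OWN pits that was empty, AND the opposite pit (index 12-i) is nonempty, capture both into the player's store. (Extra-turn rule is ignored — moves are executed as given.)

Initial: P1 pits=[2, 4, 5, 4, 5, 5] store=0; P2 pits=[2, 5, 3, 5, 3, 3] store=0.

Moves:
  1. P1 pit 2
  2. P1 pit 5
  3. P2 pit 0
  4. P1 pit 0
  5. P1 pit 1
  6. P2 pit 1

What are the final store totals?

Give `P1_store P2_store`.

Move 1: P1 pit2 -> P1=[2,4,0,5,6,6](1) P2=[3,5,3,5,3,3](0)
Move 2: P1 pit5 -> P1=[2,4,0,5,6,0](2) P2=[4,6,4,6,4,3](0)
Move 3: P2 pit0 -> P1=[2,4,0,5,6,0](2) P2=[0,7,5,7,5,3](0)
Move 4: P1 pit0 -> P1=[0,5,0,5,6,0](10) P2=[0,7,5,0,5,3](0)
Move 5: P1 pit1 -> P1=[0,0,1,6,7,1](11) P2=[0,7,5,0,5,3](0)
Move 6: P2 pit1 -> P1=[1,1,1,6,7,1](11) P2=[0,0,6,1,6,4](1)

Answer: 11 1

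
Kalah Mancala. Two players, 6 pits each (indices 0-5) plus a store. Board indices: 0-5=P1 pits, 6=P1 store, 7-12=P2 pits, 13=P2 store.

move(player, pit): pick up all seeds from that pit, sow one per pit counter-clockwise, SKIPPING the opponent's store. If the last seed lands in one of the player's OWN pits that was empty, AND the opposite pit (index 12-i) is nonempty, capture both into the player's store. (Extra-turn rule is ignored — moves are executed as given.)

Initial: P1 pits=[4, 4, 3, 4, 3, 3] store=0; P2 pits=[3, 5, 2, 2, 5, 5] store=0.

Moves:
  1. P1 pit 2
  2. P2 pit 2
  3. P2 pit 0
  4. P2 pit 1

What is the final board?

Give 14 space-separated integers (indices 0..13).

Move 1: P1 pit2 -> P1=[4,4,0,5,4,4](0) P2=[3,5,2,2,5,5](0)
Move 2: P2 pit2 -> P1=[4,4,0,5,4,4](0) P2=[3,5,0,3,6,5](0)
Move 3: P2 pit0 -> P1=[4,4,0,5,4,4](0) P2=[0,6,1,4,6,5](0)
Move 4: P2 pit1 -> P1=[5,4,0,5,4,4](0) P2=[0,0,2,5,7,6](1)

Answer: 5 4 0 5 4 4 0 0 0 2 5 7 6 1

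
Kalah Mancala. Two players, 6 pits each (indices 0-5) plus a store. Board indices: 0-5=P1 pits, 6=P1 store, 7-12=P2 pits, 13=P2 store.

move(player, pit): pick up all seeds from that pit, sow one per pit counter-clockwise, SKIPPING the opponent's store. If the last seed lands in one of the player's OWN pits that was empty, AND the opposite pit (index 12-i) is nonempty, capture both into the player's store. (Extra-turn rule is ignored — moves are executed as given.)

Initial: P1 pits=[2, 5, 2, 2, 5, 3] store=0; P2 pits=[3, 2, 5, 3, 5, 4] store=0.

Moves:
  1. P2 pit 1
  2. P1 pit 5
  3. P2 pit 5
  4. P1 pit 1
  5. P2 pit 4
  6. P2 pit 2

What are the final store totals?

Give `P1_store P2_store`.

Move 1: P2 pit1 -> P1=[2,5,2,2,5,3](0) P2=[3,0,6,4,5,4](0)
Move 2: P1 pit5 -> P1=[2,5,2,2,5,0](1) P2=[4,1,6,4,5,4](0)
Move 3: P2 pit5 -> P1=[3,6,3,2,5,0](1) P2=[4,1,6,4,5,0](1)
Move 4: P1 pit1 -> P1=[3,0,4,3,6,1](2) P2=[5,1,6,4,5,0](1)
Move 5: P2 pit4 -> P1=[4,1,5,3,6,1](2) P2=[5,1,6,4,0,1](2)
Move 6: P2 pit2 -> P1=[5,2,5,3,6,1](2) P2=[5,1,0,5,1,2](3)

Answer: 2 3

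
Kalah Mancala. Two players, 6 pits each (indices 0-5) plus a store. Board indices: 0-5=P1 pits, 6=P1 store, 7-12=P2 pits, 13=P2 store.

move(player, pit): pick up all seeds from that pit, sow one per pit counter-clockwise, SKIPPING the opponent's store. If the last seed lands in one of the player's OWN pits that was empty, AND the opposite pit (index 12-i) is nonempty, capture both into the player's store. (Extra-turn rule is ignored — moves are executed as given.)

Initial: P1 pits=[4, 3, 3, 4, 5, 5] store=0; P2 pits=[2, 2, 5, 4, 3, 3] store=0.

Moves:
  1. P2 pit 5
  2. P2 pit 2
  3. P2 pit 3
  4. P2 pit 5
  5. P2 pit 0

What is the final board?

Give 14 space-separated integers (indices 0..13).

Move 1: P2 pit5 -> P1=[5,4,3,4,5,5](0) P2=[2,2,5,4,3,0](1)
Move 2: P2 pit2 -> P1=[6,4,3,4,5,5](0) P2=[2,2,0,5,4,1](2)
Move 3: P2 pit3 -> P1=[7,5,3,4,5,5](0) P2=[2,2,0,0,5,2](3)
Move 4: P2 pit5 -> P1=[8,5,3,4,5,5](0) P2=[2,2,0,0,5,0](4)
Move 5: P2 pit0 -> P1=[8,5,3,0,5,5](0) P2=[0,3,0,0,5,0](9)

Answer: 8 5 3 0 5 5 0 0 3 0 0 5 0 9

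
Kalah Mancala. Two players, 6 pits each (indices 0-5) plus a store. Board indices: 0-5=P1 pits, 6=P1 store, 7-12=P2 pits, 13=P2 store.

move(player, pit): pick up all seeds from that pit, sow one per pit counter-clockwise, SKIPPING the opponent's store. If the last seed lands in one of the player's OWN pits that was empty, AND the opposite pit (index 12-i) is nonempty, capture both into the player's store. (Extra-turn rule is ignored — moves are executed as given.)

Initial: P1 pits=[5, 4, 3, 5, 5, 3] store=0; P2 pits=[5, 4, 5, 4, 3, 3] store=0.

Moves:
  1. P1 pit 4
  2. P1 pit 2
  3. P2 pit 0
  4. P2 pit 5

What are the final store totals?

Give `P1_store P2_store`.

Answer: 1 2

Derivation:
Move 1: P1 pit4 -> P1=[5,4,3,5,0,4](1) P2=[6,5,6,4,3,3](0)
Move 2: P1 pit2 -> P1=[5,4,0,6,1,5](1) P2=[6,5,6,4,3,3](0)
Move 3: P2 pit0 -> P1=[5,4,0,6,1,5](1) P2=[0,6,7,5,4,4](1)
Move 4: P2 pit5 -> P1=[6,5,1,6,1,5](1) P2=[0,6,7,5,4,0](2)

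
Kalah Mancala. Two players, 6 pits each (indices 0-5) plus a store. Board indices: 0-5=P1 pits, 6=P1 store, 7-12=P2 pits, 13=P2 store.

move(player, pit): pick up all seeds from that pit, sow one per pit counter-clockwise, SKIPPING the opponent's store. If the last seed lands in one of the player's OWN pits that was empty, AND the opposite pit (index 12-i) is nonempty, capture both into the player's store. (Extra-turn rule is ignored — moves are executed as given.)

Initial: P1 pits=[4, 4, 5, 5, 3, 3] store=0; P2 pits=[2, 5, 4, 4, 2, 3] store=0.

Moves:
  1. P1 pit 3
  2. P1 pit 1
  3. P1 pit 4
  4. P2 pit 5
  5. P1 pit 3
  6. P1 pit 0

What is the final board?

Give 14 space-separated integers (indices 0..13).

Move 1: P1 pit3 -> P1=[4,4,5,0,4,4](1) P2=[3,6,4,4,2,3](0)
Move 2: P1 pit1 -> P1=[4,0,6,1,5,5](1) P2=[3,6,4,4,2,3](0)
Move 3: P1 pit4 -> P1=[4,0,6,1,0,6](2) P2=[4,7,5,4,2,3](0)
Move 4: P2 pit5 -> P1=[5,1,6,1,0,6](2) P2=[4,7,5,4,2,0](1)
Move 5: P1 pit3 -> P1=[5,1,6,0,0,6](10) P2=[4,0,5,4,2,0](1)
Move 6: P1 pit0 -> P1=[0,2,7,1,1,7](10) P2=[4,0,5,4,2,0](1)

Answer: 0 2 7 1 1 7 10 4 0 5 4 2 0 1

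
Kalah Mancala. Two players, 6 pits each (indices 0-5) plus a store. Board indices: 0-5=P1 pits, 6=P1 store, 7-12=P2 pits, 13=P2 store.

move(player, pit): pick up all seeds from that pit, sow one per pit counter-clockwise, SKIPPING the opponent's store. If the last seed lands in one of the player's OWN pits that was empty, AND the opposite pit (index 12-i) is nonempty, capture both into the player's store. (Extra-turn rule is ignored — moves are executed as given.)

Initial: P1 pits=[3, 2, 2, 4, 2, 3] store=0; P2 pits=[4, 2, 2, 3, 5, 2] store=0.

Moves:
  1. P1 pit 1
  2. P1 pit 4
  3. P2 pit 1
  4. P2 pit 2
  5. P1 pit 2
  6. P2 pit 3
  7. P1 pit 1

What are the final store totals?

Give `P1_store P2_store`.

Move 1: P1 pit1 -> P1=[3,0,3,5,2,3](0) P2=[4,2,2,3,5,2](0)
Move 2: P1 pit4 -> P1=[3,0,3,5,0,4](1) P2=[4,2,2,3,5,2](0)
Move 3: P2 pit1 -> P1=[3,0,3,5,0,4](1) P2=[4,0,3,4,5,2](0)
Move 4: P2 pit2 -> P1=[3,0,3,5,0,4](1) P2=[4,0,0,5,6,3](0)
Move 5: P1 pit2 -> P1=[3,0,0,6,1,5](1) P2=[4,0,0,5,6,3](0)
Move 6: P2 pit3 -> P1=[4,1,0,6,1,5](1) P2=[4,0,0,0,7,4](1)
Move 7: P1 pit1 -> P1=[4,0,1,6,1,5](1) P2=[4,0,0,0,7,4](1)

Answer: 1 1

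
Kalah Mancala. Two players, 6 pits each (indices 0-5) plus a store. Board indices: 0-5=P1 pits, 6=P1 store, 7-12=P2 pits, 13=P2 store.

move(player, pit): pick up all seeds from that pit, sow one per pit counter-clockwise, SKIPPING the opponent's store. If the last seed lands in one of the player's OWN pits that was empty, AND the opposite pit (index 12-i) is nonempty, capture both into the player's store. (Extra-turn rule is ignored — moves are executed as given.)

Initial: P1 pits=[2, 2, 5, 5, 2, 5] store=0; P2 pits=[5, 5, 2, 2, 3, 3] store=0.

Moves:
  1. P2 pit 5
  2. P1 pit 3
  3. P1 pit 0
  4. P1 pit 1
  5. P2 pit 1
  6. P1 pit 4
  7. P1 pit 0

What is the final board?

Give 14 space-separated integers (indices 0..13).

Move 1: P2 pit5 -> P1=[3,3,5,5,2,5](0) P2=[5,5,2,2,3,0](1)
Move 2: P1 pit3 -> P1=[3,3,5,0,3,6](1) P2=[6,6,2,2,3,0](1)
Move 3: P1 pit0 -> P1=[0,4,6,0,3,6](4) P2=[6,6,0,2,3,0](1)
Move 4: P1 pit1 -> P1=[0,0,7,1,4,7](4) P2=[6,6,0,2,3,0](1)
Move 5: P2 pit1 -> P1=[1,0,7,1,4,7](4) P2=[6,0,1,3,4,1](2)
Move 6: P1 pit4 -> P1=[1,0,7,1,0,8](5) P2=[7,1,1,3,4,1](2)
Move 7: P1 pit0 -> P1=[0,0,7,1,0,8](10) P2=[7,1,1,3,0,1](2)

Answer: 0 0 7 1 0 8 10 7 1 1 3 0 1 2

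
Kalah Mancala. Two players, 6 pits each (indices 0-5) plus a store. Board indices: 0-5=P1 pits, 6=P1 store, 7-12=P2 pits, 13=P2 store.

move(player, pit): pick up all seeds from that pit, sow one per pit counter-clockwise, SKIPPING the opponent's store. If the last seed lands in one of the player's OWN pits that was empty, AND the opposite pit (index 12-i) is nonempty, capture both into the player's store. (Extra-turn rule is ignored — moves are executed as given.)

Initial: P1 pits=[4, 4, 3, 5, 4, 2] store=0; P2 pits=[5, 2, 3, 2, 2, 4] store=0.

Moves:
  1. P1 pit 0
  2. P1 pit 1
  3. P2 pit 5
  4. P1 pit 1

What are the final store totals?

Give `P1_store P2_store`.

Move 1: P1 pit0 -> P1=[0,5,4,6,5,2](0) P2=[5,2,3,2,2,4](0)
Move 2: P1 pit1 -> P1=[0,0,5,7,6,3](1) P2=[5,2,3,2,2,4](0)
Move 3: P2 pit5 -> P1=[1,1,6,7,6,3](1) P2=[5,2,3,2,2,0](1)
Move 4: P1 pit1 -> P1=[1,0,7,7,6,3](1) P2=[5,2,3,2,2,0](1)

Answer: 1 1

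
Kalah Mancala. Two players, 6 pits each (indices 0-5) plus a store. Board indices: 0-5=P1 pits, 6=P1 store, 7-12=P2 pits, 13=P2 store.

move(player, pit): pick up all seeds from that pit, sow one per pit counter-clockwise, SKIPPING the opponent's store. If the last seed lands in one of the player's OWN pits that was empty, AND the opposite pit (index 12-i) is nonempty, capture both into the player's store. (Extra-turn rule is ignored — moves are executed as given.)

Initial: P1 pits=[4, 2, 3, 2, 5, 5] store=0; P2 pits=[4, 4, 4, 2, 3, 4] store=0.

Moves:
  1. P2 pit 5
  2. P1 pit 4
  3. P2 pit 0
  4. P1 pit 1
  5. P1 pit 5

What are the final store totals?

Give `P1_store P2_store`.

Answer: 9 7

Derivation:
Move 1: P2 pit5 -> P1=[5,3,4,2,5,5](0) P2=[4,4,4,2,3,0](1)
Move 2: P1 pit4 -> P1=[5,3,4,2,0,6](1) P2=[5,5,5,2,3,0](1)
Move 3: P2 pit0 -> P1=[0,3,4,2,0,6](1) P2=[0,6,6,3,4,0](7)
Move 4: P1 pit1 -> P1=[0,0,5,3,0,6](8) P2=[0,0,6,3,4,0](7)
Move 5: P1 pit5 -> P1=[0,0,5,3,0,0](9) P2=[1,1,7,4,5,0](7)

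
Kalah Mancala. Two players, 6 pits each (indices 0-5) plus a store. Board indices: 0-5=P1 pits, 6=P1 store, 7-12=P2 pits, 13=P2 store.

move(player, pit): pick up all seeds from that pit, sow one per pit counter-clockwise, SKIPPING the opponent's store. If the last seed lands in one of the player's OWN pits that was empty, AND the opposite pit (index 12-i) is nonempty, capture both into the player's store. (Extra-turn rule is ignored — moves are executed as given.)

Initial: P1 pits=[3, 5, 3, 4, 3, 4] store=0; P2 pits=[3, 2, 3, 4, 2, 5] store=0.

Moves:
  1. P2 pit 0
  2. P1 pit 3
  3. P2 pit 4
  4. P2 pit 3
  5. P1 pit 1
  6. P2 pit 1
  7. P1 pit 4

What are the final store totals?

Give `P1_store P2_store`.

Move 1: P2 pit0 -> P1=[3,5,3,4,3,4](0) P2=[0,3,4,5,2,5](0)
Move 2: P1 pit3 -> P1=[3,5,3,0,4,5](1) P2=[1,3,4,5,2,5](0)
Move 3: P2 pit4 -> P1=[3,5,3,0,4,5](1) P2=[1,3,4,5,0,6](1)
Move 4: P2 pit3 -> P1=[4,6,3,0,4,5](1) P2=[1,3,4,0,1,7](2)
Move 5: P1 pit1 -> P1=[4,0,4,1,5,6](2) P2=[2,3,4,0,1,7](2)
Move 6: P2 pit1 -> P1=[4,0,4,1,5,6](2) P2=[2,0,5,1,2,7](2)
Move 7: P1 pit4 -> P1=[4,0,4,1,0,7](3) P2=[3,1,6,1,2,7](2)

Answer: 3 2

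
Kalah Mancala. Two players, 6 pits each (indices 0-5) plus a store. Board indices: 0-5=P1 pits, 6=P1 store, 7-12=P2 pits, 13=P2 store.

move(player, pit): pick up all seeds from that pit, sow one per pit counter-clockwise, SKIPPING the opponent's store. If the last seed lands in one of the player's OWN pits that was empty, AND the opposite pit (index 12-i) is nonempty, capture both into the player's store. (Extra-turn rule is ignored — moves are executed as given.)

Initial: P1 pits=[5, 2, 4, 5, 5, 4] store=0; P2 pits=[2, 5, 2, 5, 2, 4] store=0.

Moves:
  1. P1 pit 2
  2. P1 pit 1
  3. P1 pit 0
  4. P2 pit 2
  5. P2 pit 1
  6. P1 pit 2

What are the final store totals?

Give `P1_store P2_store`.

Answer: 1 1

Derivation:
Move 1: P1 pit2 -> P1=[5,2,0,6,6,5](1) P2=[2,5,2,5,2,4](0)
Move 2: P1 pit1 -> P1=[5,0,1,7,6,5](1) P2=[2,5,2,5,2,4](0)
Move 3: P1 pit0 -> P1=[0,1,2,8,7,6](1) P2=[2,5,2,5,2,4](0)
Move 4: P2 pit2 -> P1=[0,1,2,8,7,6](1) P2=[2,5,0,6,3,4](0)
Move 5: P2 pit1 -> P1=[0,1,2,8,7,6](1) P2=[2,0,1,7,4,5](1)
Move 6: P1 pit2 -> P1=[0,1,0,9,8,6](1) P2=[2,0,1,7,4,5](1)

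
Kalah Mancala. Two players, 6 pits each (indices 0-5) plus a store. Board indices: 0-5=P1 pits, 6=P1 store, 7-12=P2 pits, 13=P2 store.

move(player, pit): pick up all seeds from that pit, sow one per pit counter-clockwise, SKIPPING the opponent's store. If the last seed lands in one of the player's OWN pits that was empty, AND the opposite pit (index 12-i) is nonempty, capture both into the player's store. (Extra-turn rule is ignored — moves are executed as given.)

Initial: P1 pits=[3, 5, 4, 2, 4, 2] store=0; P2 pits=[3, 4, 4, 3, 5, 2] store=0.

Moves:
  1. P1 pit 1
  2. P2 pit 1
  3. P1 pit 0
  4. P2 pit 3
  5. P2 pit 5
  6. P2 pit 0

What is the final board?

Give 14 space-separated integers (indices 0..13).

Answer: 2 2 0 4 5 3 1 0 1 6 0 7 0 10

Derivation:
Move 1: P1 pit1 -> P1=[3,0,5,3,5,3](1) P2=[3,4,4,3,5,2](0)
Move 2: P2 pit1 -> P1=[3,0,5,3,5,3](1) P2=[3,0,5,4,6,3](0)
Move 3: P1 pit0 -> P1=[0,1,6,4,5,3](1) P2=[3,0,5,4,6,3](0)
Move 4: P2 pit3 -> P1=[1,1,6,4,5,3](1) P2=[3,0,5,0,7,4](1)
Move 5: P2 pit5 -> P1=[2,2,7,4,5,3](1) P2=[3,0,5,0,7,0](2)
Move 6: P2 pit0 -> P1=[2,2,0,4,5,3](1) P2=[0,1,6,0,7,0](10)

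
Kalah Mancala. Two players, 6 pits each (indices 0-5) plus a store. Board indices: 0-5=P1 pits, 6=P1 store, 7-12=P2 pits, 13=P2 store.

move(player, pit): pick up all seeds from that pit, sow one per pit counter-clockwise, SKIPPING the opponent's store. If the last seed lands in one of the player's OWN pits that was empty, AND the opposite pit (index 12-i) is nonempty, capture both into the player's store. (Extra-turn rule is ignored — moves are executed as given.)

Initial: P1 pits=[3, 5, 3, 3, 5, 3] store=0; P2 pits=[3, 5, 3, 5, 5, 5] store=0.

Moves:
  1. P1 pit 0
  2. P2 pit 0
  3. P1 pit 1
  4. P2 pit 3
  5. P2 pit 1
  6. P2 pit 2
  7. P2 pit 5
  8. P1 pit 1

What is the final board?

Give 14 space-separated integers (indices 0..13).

Move 1: P1 pit0 -> P1=[0,6,4,4,5,3](0) P2=[3,5,3,5,5,5](0)
Move 2: P2 pit0 -> P1=[0,6,4,4,5,3](0) P2=[0,6,4,6,5,5](0)
Move 3: P1 pit1 -> P1=[0,0,5,5,6,4](1) P2=[1,6,4,6,5,5](0)
Move 4: P2 pit3 -> P1=[1,1,6,5,6,4](1) P2=[1,6,4,0,6,6](1)
Move 5: P2 pit1 -> P1=[2,1,6,5,6,4](1) P2=[1,0,5,1,7,7](2)
Move 6: P2 pit2 -> P1=[3,1,6,5,6,4](1) P2=[1,0,0,2,8,8](3)
Move 7: P2 pit5 -> P1=[4,2,7,6,7,5](1) P2=[2,0,0,2,8,0](4)
Move 8: P1 pit1 -> P1=[4,0,8,7,7,5](1) P2=[2,0,0,2,8,0](4)

Answer: 4 0 8 7 7 5 1 2 0 0 2 8 0 4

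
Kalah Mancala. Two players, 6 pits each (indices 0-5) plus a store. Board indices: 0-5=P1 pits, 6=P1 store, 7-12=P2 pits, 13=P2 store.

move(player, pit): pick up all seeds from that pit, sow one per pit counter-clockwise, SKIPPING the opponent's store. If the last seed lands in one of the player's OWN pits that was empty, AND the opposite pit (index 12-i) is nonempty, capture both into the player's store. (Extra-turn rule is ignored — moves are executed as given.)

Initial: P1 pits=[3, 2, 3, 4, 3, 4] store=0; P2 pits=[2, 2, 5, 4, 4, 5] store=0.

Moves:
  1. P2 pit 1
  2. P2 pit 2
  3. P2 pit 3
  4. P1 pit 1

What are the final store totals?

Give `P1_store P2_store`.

Move 1: P2 pit1 -> P1=[3,2,3,4,3,4](0) P2=[2,0,6,5,4,5](0)
Move 2: P2 pit2 -> P1=[4,3,3,4,3,4](0) P2=[2,0,0,6,5,6](1)
Move 3: P2 pit3 -> P1=[5,4,4,4,3,4](0) P2=[2,0,0,0,6,7](2)
Move 4: P1 pit1 -> P1=[5,0,5,5,4,5](0) P2=[2,0,0,0,6,7](2)

Answer: 0 2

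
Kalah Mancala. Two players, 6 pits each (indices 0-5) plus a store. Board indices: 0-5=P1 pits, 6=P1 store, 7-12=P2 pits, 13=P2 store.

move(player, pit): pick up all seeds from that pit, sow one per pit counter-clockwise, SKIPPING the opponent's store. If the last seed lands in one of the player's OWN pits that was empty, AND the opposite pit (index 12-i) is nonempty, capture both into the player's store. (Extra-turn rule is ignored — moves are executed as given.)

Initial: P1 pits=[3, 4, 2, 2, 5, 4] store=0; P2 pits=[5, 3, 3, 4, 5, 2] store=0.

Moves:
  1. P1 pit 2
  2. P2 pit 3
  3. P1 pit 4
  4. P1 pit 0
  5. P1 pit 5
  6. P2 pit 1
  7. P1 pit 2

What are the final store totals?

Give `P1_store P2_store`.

Move 1: P1 pit2 -> P1=[3,4,0,3,6,4](0) P2=[5,3,3,4,5,2](0)
Move 2: P2 pit3 -> P1=[4,4,0,3,6,4](0) P2=[5,3,3,0,6,3](1)
Move 3: P1 pit4 -> P1=[4,4,0,3,0,5](1) P2=[6,4,4,1,6,3](1)
Move 4: P1 pit0 -> P1=[0,5,1,4,0,5](6) P2=[6,0,4,1,6,3](1)
Move 5: P1 pit5 -> P1=[0,5,1,4,0,0](7) P2=[7,1,5,2,6,3](1)
Move 6: P2 pit1 -> P1=[0,5,1,4,0,0](7) P2=[7,0,6,2,6,3](1)
Move 7: P1 pit2 -> P1=[0,5,0,5,0,0](7) P2=[7,0,6,2,6,3](1)

Answer: 7 1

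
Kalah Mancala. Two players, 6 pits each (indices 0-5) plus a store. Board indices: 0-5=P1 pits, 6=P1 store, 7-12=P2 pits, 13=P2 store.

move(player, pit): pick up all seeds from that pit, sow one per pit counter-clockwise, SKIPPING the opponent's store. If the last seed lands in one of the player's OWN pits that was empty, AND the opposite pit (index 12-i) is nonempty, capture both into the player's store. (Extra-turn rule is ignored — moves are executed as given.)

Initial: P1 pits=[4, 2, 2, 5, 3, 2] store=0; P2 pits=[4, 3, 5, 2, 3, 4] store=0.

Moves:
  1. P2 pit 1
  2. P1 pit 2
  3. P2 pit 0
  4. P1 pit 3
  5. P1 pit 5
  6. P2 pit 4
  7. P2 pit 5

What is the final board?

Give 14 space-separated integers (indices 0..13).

Move 1: P2 pit1 -> P1=[4,2,2,5,3,2](0) P2=[4,0,6,3,4,4](0)
Move 2: P1 pit2 -> P1=[4,2,0,6,4,2](0) P2=[4,0,6,3,4,4](0)
Move 3: P2 pit0 -> P1=[4,2,0,6,4,2](0) P2=[0,1,7,4,5,4](0)
Move 4: P1 pit3 -> P1=[4,2,0,0,5,3](1) P2=[1,2,8,4,5,4](0)
Move 5: P1 pit5 -> P1=[4,2,0,0,5,0](2) P2=[2,3,8,4,5,4](0)
Move 6: P2 pit4 -> P1=[5,3,1,0,5,0](2) P2=[2,3,8,4,0,5](1)
Move 7: P2 pit5 -> P1=[6,4,2,1,5,0](2) P2=[2,3,8,4,0,0](2)

Answer: 6 4 2 1 5 0 2 2 3 8 4 0 0 2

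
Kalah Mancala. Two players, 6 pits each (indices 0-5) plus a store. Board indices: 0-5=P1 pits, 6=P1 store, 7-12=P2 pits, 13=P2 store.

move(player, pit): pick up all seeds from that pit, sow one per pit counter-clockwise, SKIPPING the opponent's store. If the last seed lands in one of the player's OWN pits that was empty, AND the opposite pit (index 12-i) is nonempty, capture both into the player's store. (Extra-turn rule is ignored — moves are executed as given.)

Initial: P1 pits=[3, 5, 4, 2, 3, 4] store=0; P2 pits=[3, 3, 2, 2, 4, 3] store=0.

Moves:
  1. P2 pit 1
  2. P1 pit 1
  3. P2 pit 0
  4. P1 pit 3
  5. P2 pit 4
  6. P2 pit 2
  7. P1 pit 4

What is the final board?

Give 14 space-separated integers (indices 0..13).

Answer: 4 1 6 0 0 7 3 1 2 1 5 1 5 2

Derivation:
Move 1: P2 pit1 -> P1=[3,5,4,2,3,4](0) P2=[3,0,3,3,5,3](0)
Move 2: P1 pit1 -> P1=[3,0,5,3,4,5](1) P2=[3,0,3,3,5,3](0)
Move 3: P2 pit0 -> P1=[3,0,5,3,4,5](1) P2=[0,1,4,4,5,3](0)
Move 4: P1 pit3 -> P1=[3,0,5,0,5,6](2) P2=[0,1,4,4,5,3](0)
Move 5: P2 pit4 -> P1=[4,1,6,0,5,6](2) P2=[0,1,4,4,0,4](1)
Move 6: P2 pit2 -> P1=[4,1,6,0,5,6](2) P2=[0,1,0,5,1,5](2)
Move 7: P1 pit4 -> P1=[4,1,6,0,0,7](3) P2=[1,2,1,5,1,5](2)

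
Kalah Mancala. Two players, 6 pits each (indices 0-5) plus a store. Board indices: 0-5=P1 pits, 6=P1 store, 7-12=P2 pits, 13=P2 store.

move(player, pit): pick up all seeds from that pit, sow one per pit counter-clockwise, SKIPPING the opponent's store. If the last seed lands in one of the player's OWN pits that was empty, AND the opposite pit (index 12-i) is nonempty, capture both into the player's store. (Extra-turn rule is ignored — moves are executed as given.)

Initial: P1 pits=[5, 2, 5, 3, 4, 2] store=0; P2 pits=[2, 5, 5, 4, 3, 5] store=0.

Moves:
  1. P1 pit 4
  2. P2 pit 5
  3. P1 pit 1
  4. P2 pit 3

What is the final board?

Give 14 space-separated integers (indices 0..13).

Answer: 7 0 7 5 0 3 8 3 0 5 0 4 1 2

Derivation:
Move 1: P1 pit4 -> P1=[5,2,5,3,0,3](1) P2=[3,6,5,4,3,5](0)
Move 2: P2 pit5 -> P1=[6,3,6,4,0,3](1) P2=[3,6,5,4,3,0](1)
Move 3: P1 pit1 -> P1=[6,0,7,5,0,3](8) P2=[3,0,5,4,3,0](1)
Move 4: P2 pit3 -> P1=[7,0,7,5,0,3](8) P2=[3,0,5,0,4,1](2)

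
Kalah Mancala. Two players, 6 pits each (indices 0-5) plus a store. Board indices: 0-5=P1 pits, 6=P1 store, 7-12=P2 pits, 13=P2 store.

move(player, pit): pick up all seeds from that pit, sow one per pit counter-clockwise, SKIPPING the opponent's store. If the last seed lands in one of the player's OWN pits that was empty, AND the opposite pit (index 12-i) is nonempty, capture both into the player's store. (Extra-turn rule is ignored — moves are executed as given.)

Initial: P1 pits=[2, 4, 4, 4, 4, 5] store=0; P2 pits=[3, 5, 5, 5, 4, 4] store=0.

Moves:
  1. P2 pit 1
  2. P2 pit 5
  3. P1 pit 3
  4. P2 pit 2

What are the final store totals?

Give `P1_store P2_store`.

Answer: 1 3

Derivation:
Move 1: P2 pit1 -> P1=[2,4,4,4,4,5](0) P2=[3,0,6,6,5,5](1)
Move 2: P2 pit5 -> P1=[3,5,5,5,4,5](0) P2=[3,0,6,6,5,0](2)
Move 3: P1 pit3 -> P1=[3,5,5,0,5,6](1) P2=[4,1,6,6,5,0](2)
Move 4: P2 pit2 -> P1=[4,6,5,0,5,6](1) P2=[4,1,0,7,6,1](3)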